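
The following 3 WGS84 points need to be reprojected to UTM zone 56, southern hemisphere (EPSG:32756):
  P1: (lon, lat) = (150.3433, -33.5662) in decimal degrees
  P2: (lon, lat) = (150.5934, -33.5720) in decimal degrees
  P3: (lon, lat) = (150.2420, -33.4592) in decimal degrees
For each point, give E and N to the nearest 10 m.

UTM zone 56S: λ₀ = 153°, k₀ = 0.9996.
P1 (-33.5662°, 150.3433°) → (253384.815, 6282778.612) m.
P2 (-33.5720°, 150.5934°) → (276621.579, 6282703.032) m.
P3 (-33.4592°, 150.2420°) → (243662.910, 6294401.098) m.

P1: E 253380 m, N 6282780 m; P2: E 276620 m, N 6282700 m; P3: E 243660 m, N 6294400 m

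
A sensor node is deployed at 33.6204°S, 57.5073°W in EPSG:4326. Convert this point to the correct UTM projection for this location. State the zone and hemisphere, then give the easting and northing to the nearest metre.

Zone 21S: E 452944 m, N 6279817 m

Longitude -57.5073° lies in the 6° band [-60°, -54°), giving zone 21; latitude is south of the equator, so 21S.
Zone 21 central meridian λ₀ = 6×21 − 183 = -57°; Δλ = -0.5073°.
Transverse Mercator on WGS84 with k₀ = 0.9996 gives E = 452944.347 m, N = 6279816.675 m.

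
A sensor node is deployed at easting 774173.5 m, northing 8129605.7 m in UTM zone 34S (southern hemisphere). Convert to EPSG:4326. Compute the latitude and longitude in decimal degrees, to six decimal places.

lat -16.901000°, lon 23.573700°

Zone 34S: λ₀ = 21°, k₀ = 0.9996, false easting 500000 m, false northing 10000000 m.
Meridian distance M = (N − FN)/k₀ = -1871142.8 m.
Inverse transverse Mercator on WGS84 gives φ = -16.90100009°, λ = 23.57369975°.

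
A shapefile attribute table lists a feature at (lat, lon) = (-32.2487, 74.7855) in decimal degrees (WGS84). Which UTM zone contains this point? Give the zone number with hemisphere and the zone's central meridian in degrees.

UTM zone = ⌊(λ + 180)/6⌋ + 1; 74.7855° ∈ [72°, 78°) → zone 43.
Hemisphere: S (φ < 0).
Central meridian λ₀ = 6×43 − 183 = 75°.

Zone 43S, central meridian 75°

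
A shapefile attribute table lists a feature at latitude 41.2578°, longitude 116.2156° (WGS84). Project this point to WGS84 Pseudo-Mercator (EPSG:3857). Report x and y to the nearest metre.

x 12937061 m, y 5050442 m

Web Mercator is spherical with R = a = 6378137 m.
x = R·λ = 6378137 × 2.028344862 = 12937061.414 m.
y = R·ln tan(π/4 + φ/2) = 6378137 × 0.791836518 = 5050441.793 m.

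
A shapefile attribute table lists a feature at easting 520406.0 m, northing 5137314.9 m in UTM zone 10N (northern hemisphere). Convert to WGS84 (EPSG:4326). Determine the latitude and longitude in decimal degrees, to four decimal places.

Zone 10N: λ₀ = -123°, k₀ = 0.9996, false easting 500000 m.
Meridian distance M = (N − FN)/k₀ = 5139370.6 m.
Inverse transverse Mercator on WGS84 gives φ = 46.38910029°, λ = -122.73460008°.

lat 46.3891°, lon -122.7346°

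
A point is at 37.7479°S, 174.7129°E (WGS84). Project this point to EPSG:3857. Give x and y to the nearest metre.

x 19448951 m, y -4543873 m

Web Mercator is spherical with R = a = 6378137 m.
x = R·λ = 6378137 × 3.049315351 = 19448951.063 m.
y = R·ln tan(π/4 + φ/2) = 6378137 × -0.712413906 = -4543873.496 m.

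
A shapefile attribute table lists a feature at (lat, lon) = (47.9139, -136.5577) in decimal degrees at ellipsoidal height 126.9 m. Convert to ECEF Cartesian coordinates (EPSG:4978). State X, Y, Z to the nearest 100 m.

WGS84: a = 6378137 m, e² = 0.006694380; N(φ) = a/√(1−e²sin²φ) = 6389927.903 m.
X = (N+h)·cosφ·cosλ = -3109682.329 m; Y = (N+h)·cosφ·sinλ = -2945032.273 m; Z = (N(1−e²)+h)·sinφ = 4710559.300 m.

X -3109700 m, Y -2945000 m, Z 4710600 m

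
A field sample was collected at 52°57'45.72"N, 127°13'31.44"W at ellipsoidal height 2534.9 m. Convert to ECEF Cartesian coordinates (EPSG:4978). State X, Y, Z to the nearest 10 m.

X -2329990 m, Y -3066820 m, Z 5070070 m

WGS84: a = 6378137 m, e² = 0.006694380; N(φ) = a/√(1−e²sin²φ) = 6391783.999 m.
X = (N+h)·cosφ·cosλ = -2329985.908 m; Y = (N+h)·cosφ·sinλ = -3066818.999 m; Z = (N(1−e²)+h)·sinφ = 5070067.779 m.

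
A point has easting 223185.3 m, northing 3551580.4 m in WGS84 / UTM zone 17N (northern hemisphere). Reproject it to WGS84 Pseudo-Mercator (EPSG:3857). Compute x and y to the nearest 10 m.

Unproject from UTM 17N (λ₀ = -81°) → φ = 32.06660027°, λ = -83.93220016°.
Web Mercator (R = 6378137 m): x = -9343289.783 m, y = 3772056.126 m.

x -9343290 m, y 3772060 m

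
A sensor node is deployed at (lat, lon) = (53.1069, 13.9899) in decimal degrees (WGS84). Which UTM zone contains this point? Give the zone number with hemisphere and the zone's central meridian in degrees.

Zone 33N, central meridian 15°

UTM zone = ⌊(λ + 180)/6⌋ + 1; 13.9899° ∈ [12°, 18°) → zone 33.
Hemisphere: N (φ ≥ 0).
Central meridian λ₀ = 6×33 − 183 = 15°.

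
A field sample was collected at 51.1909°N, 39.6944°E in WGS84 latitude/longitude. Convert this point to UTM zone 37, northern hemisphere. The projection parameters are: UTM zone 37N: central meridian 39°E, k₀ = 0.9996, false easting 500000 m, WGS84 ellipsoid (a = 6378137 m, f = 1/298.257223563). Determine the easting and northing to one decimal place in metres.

Zone 37 central meridian λ₀ = 6×37 − 183 = 39°; Δλ = +0.6944°.
Transverse Mercator on WGS84 with k₀ = 0.9996 gives E = 548525.296 m, N = 5671283.180 m.

E 548525.3 m, N 5671283.2 m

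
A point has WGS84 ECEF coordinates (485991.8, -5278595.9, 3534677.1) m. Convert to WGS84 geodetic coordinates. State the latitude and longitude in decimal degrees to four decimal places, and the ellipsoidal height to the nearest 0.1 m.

lat 33.8734°, lon -84.7397°, h -213.3 m

λ = atan2(Y, X) = -84.73969979°; p = √(X²+Y²) = 5300920.9 m.
Bowring's method on WGS84 (a = 6378137 m, b = 6356752.314 m) gives φ = 33.87339955°, h = -213.308 m.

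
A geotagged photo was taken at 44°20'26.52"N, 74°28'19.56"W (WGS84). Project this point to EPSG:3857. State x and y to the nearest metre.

Web Mercator is spherical with R = a = 6378137 m.
x = R·λ = 6378137 × -1.299783346 = -8290196.250 m.
y = R·ln tan(π/4 + φ/2) = 6378137 × 0.865192856 = 5518318.567 m.

x -8290196 m, y 5518319 m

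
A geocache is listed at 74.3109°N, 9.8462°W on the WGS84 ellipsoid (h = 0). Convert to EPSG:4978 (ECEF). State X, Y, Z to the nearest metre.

X 1704650 m, Y -295860 m, Z 6118413 m

WGS84: a = 6378137 m, e² = 0.006694380; N(φ) = a/√(1−e²sin²φ) = 6398017.255 m.
X = (N+h)·cosφ·cosλ = 1704650.228 m; Y = (N+h)·cosφ·sinλ = -295859.960 m; Z = (N(1−e²)+h)·sinφ = 6118412.637 m.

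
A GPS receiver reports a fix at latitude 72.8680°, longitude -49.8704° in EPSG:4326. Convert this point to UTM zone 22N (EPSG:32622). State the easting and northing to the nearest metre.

Zone 22 central meridian λ₀ = 6×22 − 183 = -51°; Δλ = +1.1296°.
Transverse Mercator on WGS84 with k₀ = 0.9996 gives E = 537138.559 m, N = 8086104.780 m.

E 537139 m, N 8086105 m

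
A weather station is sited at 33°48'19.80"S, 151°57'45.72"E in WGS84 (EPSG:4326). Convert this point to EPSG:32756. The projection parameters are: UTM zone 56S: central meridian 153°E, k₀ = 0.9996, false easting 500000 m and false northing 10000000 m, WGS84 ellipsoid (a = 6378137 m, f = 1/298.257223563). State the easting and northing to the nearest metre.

Zone 56 central meridian λ₀ = 6×56 − 183 = 153°; Δλ = -1.0373°.
Transverse Mercator on WGS84 with k₀ = 0.9996 gives E = 403987.805 m, N = 6258925.869 m.

E 403988 m, N 6258926 m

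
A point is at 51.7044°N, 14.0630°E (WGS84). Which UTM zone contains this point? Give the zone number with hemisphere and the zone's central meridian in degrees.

UTM zone = ⌊(λ + 180)/6⌋ + 1; 14.0630° ∈ [12°, 18°) → zone 33.
Hemisphere: N (φ ≥ 0).
Central meridian λ₀ = 6×33 − 183 = 15°.

Zone 33N, central meridian 15°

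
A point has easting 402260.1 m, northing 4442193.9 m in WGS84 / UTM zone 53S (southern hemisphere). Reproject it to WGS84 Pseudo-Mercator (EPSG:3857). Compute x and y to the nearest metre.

Unproject from UTM 53S (λ₀ = 135°) → φ = -50.16440000°, λ = 133.63149980°.
Web Mercator (R = 6378137 m): x = 14875790.512 m, y = -6474795.855 m.

x 14875791 m, y -6474796 m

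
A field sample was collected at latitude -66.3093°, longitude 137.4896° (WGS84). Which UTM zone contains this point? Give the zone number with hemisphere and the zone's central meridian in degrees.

Zone 53S, central meridian 135°

UTM zone = ⌊(λ + 180)/6⌋ + 1; 137.4896° ∈ [132°, 138°) → zone 53.
Hemisphere: S (φ < 0).
Central meridian λ₀ = 6×53 − 183 = 135°.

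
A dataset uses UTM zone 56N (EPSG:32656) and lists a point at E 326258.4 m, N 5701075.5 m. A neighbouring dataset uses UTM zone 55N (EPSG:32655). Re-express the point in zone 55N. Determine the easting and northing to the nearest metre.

UTM 56N → geographic: φ = 51.43420032°, λ = 150.50039973°.
UTM 55N (λ₀ = 147°) forward: E = 743288.410 m, N = 5703925.402 m.

E 743288 m, N 5703925 m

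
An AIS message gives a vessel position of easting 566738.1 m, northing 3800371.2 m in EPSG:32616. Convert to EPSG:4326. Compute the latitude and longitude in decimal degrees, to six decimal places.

Zone 16N: λ₀ = -87°, k₀ = 0.9996, false easting 500000 m.
Meridian distance M = (N − FN)/k₀ = 3801892.0 m.
Inverse transverse Mercator on WGS84 gives φ = 34.34250031°, λ = -86.27440012°.

lat 34.342500°, lon -86.274400°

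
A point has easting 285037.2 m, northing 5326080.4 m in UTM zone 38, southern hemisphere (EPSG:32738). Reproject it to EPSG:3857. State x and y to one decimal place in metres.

x 4719590.2 m, y -5189167.7 m

Unproject from UTM 38S (λ₀ = 45°) → φ = -42.18790030°, λ = 42.39679995°.
Web Mercator (R = 6378137 m): x = 4719590.182 m, y = -5189167.686 m.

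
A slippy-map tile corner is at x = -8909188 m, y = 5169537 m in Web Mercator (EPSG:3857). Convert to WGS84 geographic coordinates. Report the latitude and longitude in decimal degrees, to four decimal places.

lat 42.0571°, lon -80.0326°

R = 6378137 m. λ = x/R = -80.03259749°.
φ = 2·arctan(exp(y/R)) − 90° = 2·arctan(2.24905) − 90° = 42.05710275°.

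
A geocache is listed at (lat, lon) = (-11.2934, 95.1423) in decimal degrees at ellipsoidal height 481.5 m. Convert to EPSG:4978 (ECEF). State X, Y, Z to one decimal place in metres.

WGS84: a = 6378137 m, e² = 0.006694380; N(φ) = a/√(1−e²sin²φ) = 6378955.899 m.
X = (N+h)·cosφ·cosλ = -560715.200 m; Y = (N+h)·cosφ·sinλ = 6230734.761 m; Z = (N(1−e²)+h)·sinφ = -1240942.845 m.

X -560715.2 m, Y 6230734.8 m, Z -1240942.8 m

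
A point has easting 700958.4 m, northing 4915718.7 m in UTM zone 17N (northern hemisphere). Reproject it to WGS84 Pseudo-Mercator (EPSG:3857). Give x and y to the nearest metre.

x -8736120 m, y 5522397 m

Unproject from UTM 17N (λ₀ = -81°) → φ = 44.36689980°, λ = -78.47790011°.
Web Mercator (R = 6378137 m): x = -8736119.879 m, y = 5522397.446 m.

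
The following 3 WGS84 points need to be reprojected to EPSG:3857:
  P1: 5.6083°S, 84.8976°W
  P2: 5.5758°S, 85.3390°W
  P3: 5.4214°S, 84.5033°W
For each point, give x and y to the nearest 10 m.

Web Mercator: x = R·λ, y = R·ln tan(π/4+φ/2), R = 6378137 m.
P1 (-5.6083°, -84.8976°) → (-9450757.602, -625312.433) m.
P2 (-5.5758°, -85.3390°) → (-9499894.025, -621677.250) m.
P3 (-5.4214°, -84.5033°) → (-9406864.326, -604410.061) m.

P1: x -9450760 m, y -625310 m; P2: x -9499890 m, y -621680 m; P3: x -9406860 m, y -604410 m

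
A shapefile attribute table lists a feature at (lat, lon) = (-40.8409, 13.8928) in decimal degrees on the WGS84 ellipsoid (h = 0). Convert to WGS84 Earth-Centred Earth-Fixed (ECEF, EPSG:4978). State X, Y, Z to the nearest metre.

WGS84: a = 6378137 m, e² = 0.006694380; N(φ) = a/√(1−e²sin²φ) = 6387286.796 m.
X = (N+h)·cosφ·cosλ = 4690807.093 m; Y = (N+h)·cosφ·sinλ = 1160231.849 m; Z = (N(1−e²)+h)·sinφ = -4149072.589 m.

X 4690807 m, Y 1160232 m, Z -4149073 m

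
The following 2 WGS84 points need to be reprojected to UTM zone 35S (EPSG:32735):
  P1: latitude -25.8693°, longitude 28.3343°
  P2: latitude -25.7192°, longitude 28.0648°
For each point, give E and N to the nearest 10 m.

P1: E 633690 m, N 7138110 m; P2: E 606820 m, N 7154980 m

UTM zone 35S: λ₀ = 27°, k₀ = 0.9996.
P1 (-25.8693°, 28.3343°) → (633688.585, 7138110.944) m.
P2 (-25.7192°, 28.0648°) → (606818.622, 7154981.613) m.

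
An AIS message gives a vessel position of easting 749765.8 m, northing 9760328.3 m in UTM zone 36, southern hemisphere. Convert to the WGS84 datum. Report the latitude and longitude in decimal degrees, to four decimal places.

Zone 36S: λ₀ = 33°, k₀ = 0.9996, false easting 500000 m, false northing 10000000 m.
Meridian distance M = (N − FN)/k₀ = -239767.6 m.
Inverse transverse Mercator on WGS84 gives φ = -2.16669984°, λ = 35.24559998°.

lat -2.1667°, lon 35.2456°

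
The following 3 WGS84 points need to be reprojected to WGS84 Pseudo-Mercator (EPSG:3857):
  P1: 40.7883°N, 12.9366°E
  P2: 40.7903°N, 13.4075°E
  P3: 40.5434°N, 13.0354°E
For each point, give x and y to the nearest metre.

P1: x 1440096 m, y 4981166 m; P2: x 1492516 m, y 4981460 m; P3: x 1451094 m, y 4945225 m

Web Mercator: x = R·λ, y = R·ln tan(π/4+φ/2), R = 6378137 m.
P1 (40.7883°, 12.9366°) → (1440095.725, 4981165.931) m.
P2 (40.7903°, 13.4075°) → (1492516.073, 4981459.993) m.
P3 (40.5434°, 13.0354°) → (1451094.090, 4945224.767) m.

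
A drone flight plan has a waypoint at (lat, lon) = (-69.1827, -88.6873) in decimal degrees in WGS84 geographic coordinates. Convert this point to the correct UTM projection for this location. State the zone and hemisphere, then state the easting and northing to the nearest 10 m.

Longitude -88.6873° lies in the 6° band [-90°, -84°), giving zone 16; latitude is south of the equator, so 16S.
Zone 16 central meridian λ₀ = 6×16 − 183 = -87°; Δλ = -1.6873°.
Transverse Mercator on WGS84 with k₀ = 0.9996 gives E = 433085.401 m, N = 2324344.723 m.

Zone 16S: E 433090 m, N 2324340 m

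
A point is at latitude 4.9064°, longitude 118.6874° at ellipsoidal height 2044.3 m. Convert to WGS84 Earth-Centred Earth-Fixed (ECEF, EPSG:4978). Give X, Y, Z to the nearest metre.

X -3051534 m, Y 5576653 m, Z 542047 m

WGS84: a = 6378137 m, e² = 0.006694380; N(φ) = a/√(1−e²sin²φ) = 6378293.174 m.
X = (N+h)·cosφ·cosλ = -3051534.459 m; Y = (N+h)·cosφ·sinλ = 5576652.801 m; Z = (N(1−e²)+h)·sinφ = 542046.933 m.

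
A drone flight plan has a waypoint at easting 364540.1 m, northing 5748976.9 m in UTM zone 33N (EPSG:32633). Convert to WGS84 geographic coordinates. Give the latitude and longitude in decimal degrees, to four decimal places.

Zone 33N: λ₀ = 15°, k₀ = 0.9996, false easting 500000 m.
Meridian distance M = (N − FN)/k₀ = 5751277.4 m.
Inverse transverse Mercator on WGS84 gives φ = 51.87510039°, λ = 13.03219960°.

lat 51.8751°, lon 13.0322°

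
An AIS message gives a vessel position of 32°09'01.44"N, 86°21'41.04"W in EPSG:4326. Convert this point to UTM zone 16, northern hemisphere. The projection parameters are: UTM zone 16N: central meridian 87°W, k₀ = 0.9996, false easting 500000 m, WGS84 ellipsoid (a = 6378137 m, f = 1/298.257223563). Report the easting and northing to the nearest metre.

Zone 16 central meridian λ₀ = 6×16 − 183 = -87°; Δλ = +0.6386°.
Transverse Mercator on WGS84 with k₀ = 0.9996 gives E = 560221.058 m, N = 3557285.190 m.

E 560221 m, N 3557285 m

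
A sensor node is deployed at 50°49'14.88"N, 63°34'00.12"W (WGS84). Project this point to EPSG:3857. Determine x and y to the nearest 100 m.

x -7076200 m, y 6589700 m

Web Mercator is spherical with R = a = 6378137 m.
x = R·λ = 6378137 × -1.109448210 = -7076212.675 m.
y = R·ln tan(π/4 + φ/2) = 6378137 × 1.033163183 = 6589656.323 m.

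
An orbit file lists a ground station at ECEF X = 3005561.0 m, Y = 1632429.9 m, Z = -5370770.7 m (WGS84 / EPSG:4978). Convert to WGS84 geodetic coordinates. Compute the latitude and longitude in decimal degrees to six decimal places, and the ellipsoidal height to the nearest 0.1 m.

λ = atan2(Y, X) = 28.50800019°; p = √(X²+Y²) = 3420266.7 m.
Bowring's method on WGS84 (a = 6378137 m, b = 6356752.314 m) gives φ = -57.68379979°, h = 4469.623 m.

lat -57.683800°, lon 28.508000°, h 4469.6 m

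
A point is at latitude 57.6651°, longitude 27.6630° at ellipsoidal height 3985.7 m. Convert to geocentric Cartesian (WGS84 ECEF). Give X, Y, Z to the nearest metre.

X 3030639 m, Y 1588625 m, Z 5369247 m

WGS84: a = 6378137 m, e² = 0.006694380; N(φ) = a/√(1−e²sin²φ) = 6393433.151 m.
X = (N+h)·cosφ·cosλ = 3030638.957 m; Y = (N+h)·cosφ·sinλ = 1588625.318 m; Z = (N(1−e²)+h)·sinφ = 5369247.392 m.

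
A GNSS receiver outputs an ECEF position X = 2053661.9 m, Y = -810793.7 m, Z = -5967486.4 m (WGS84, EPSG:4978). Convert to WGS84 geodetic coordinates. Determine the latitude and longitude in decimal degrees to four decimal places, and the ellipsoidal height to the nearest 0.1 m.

lat -69.8208°, lon -21.5443°, h 3530.0 m

λ = atan2(Y, X) = -21.54429935°; p = √(X²+Y²) = 2207920.7 m.
Bowring's method on WGS84 (a = 6378137 m, b = 6356752.314 m) gives φ = -69.82080030°, h = 3529.993 m.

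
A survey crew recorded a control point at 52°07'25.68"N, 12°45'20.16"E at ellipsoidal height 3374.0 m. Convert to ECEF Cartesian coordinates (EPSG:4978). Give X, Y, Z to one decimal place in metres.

X 3829273.0 m, Y 866869.5 m, Z 5013935.6 m

WGS84: a = 6378137 m, e² = 0.006694380; N(φ) = a/√(1−e²sin²φ) = 6391480.283 m.
X = (N+h)·cosφ·cosλ = 3829273.024 m; Y = (N+h)·cosφ·sinλ = 866869.461 m; Z = (N(1−e²)+h)·sinφ = 5013935.606 m.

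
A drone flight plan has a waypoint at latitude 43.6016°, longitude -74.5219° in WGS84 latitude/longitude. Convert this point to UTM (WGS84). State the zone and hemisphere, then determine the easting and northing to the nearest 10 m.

Zone 18N: E 538590 m, N 4827740 m

Longitude -74.5219° lies in the 6° band [-78°, -72°), giving zone 18; latitude is north of the equator, so 18N.
Zone 18 central meridian λ₀ = 6×18 − 183 = -75°; Δλ = +0.4781°.
Transverse Mercator on WGS84 with k₀ = 0.9996 gives E = 538586.823 m, N = 4827736.007 m.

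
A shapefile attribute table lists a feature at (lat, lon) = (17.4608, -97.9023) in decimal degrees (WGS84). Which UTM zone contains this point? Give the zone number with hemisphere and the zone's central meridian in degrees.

Zone 14N, central meridian -99°

UTM zone = ⌊(λ + 180)/6⌋ + 1; -97.9023° ∈ [-102°, -96°) → zone 14.
Hemisphere: N (φ ≥ 0).
Central meridian λ₀ = 6×14 − 183 = -99°.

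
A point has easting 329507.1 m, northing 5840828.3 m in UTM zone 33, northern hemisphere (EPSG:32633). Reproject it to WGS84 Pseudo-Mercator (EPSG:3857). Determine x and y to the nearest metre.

Unproject from UTM 33N (λ₀ = 15°) → φ = 52.69050035°, λ = 12.47730010°.
Web Mercator (R = 6378137 m): x = 1388966.694 m, y = 6925952.803 m.

x 1388967 m, y 6925953 m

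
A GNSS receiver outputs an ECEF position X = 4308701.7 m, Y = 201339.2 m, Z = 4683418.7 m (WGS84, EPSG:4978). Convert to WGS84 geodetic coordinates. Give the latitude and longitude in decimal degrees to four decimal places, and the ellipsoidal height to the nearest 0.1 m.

lat 47.5468°, lon 2.6754°, h 551.9 m

λ = atan2(Y, X) = 2.67540011°; p = √(X²+Y²) = 4313403.3 m.
Bowring's method on WGS84 (a = 6378137 m, b = 6356752.314 m) gives φ = 47.54680008°, h = 551.937 m.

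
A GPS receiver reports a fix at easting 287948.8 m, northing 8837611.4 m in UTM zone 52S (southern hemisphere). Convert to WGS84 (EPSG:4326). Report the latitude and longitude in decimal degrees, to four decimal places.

lat -10.5094°, lon 127.0624°

Zone 52S: λ₀ = 129°, k₀ = 0.9996, false easting 500000 m, false northing 10000000 m.
Meridian distance M = (N − FN)/k₀ = -1162853.7 m.
Inverse transverse Mercator on WGS84 gives φ = -10.50940003°, λ = 127.06239970°.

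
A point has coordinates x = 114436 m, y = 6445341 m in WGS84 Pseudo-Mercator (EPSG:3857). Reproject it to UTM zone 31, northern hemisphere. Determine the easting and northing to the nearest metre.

Web Mercator inverse (R = 6378137 m) → φ = 49.99460168°, λ = 1.02799608°.
UTM 31N forward: E = 358661.236 m, N = 5539893.931 m.

E 358661 m, N 5539894 m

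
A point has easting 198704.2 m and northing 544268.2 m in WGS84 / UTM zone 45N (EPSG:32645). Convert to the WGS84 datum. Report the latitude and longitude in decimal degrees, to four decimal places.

Zone 45N: λ₀ = 87°, k₀ = 0.9996, false easting 500000 m.
Meridian distance M = (N − FN)/k₀ = 544486.0 m.
Inverse transverse Mercator on WGS84 gives φ = 4.91850017°, λ = 84.28340038°.

lat 4.9185°, lon 84.2834°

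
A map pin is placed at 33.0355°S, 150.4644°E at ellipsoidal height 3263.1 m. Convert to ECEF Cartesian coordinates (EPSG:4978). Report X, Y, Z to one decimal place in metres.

X -4659172.0 m, Y 2639855.6 m, Z -3459038.8 m

WGS84: a = 6378137 m, e² = 0.006694380; N(φ) = a/√(1−e²sin²φ) = 6384491.312 m.
X = (N+h)·cosφ·cosλ = -4659172.001 m; Y = (N+h)·cosφ·sinλ = 2639855.608 m; Z = (N(1−e²)+h)·sinφ = -3459038.830 m.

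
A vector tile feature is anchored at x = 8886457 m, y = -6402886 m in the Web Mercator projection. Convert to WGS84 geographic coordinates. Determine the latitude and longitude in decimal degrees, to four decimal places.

lat -49.7488°, lon 79.8284°

R = 6378137 m. λ = x/R = 79.82840145°.
φ = 2·arctan(exp(y/R)) − 90° = 2·arctan(0.36645) − 90° = -49.74880264°.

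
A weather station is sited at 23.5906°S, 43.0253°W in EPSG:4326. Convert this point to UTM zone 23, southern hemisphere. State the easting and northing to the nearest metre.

Zone 23 central meridian λ₀ = 6×23 − 183 = -45°; Δλ = +1.9747°.
Transverse Mercator on WGS84 with k₀ = 0.9996 gives E = 701506.433 m, N = 7389708.486 m.

E 701506 m, N 7389708 m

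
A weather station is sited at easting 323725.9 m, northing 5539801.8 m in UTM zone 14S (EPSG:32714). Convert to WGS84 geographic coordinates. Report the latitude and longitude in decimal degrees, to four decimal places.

lat -40.2737°, lon -101.0733°

Zone 14S: λ₀ = -99°, k₀ = 0.9996, false easting 500000 m, false northing 10000000 m.
Meridian distance M = (N − FN)/k₀ = -4461983.0 m.
Inverse transverse Mercator on WGS84 gives φ = -40.27370040°, λ = -101.07330060°.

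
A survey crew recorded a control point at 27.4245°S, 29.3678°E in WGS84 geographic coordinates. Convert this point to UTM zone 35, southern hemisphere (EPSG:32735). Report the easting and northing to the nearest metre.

E 734072 m, N 6964318 m

Zone 35 central meridian λ₀ = 6×35 − 183 = 27°; Δλ = +2.3678°.
Transverse Mercator on WGS84 with k₀ = 0.9996 gives E = 734071.804 m, N = 6964317.584 m.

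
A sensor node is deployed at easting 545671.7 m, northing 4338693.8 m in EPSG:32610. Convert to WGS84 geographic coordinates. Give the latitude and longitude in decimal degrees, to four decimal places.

lat 39.1963°, lon -122.4711°

Zone 10N: λ₀ = -123°, k₀ = 0.9996, false easting 500000 m.
Meridian distance M = (N − FN)/k₀ = 4340430.0 m.
Inverse transverse Mercator on WGS84 gives φ = 39.19630004°, λ = -122.47109992°.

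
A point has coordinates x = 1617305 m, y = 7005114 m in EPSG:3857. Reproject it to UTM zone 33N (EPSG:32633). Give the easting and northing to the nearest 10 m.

E 468440 m, N 5885660 m

Web Mercator inverse (R = 6378137 m) → φ = 53.11939838°, λ = 14.52849801°.
UTM 33N forward: E = 468444.787 m, N = 5885656.604 m.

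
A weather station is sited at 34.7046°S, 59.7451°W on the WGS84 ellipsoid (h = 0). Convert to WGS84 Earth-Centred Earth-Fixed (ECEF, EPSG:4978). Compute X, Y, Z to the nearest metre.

WGS84: a = 6378137 m, e² = 0.006694380; N(φ) = a/√(1−e²sin²φ) = 6385068.601 m.
X = (N+h)·cosφ·cosλ = 2644775.094 m; Y = (N+h)·cosφ·sinλ = -4534179.652 m; Z = (N(1−e²)+h)·sinφ = -3610974.103 m.

X 2644775 m, Y -4534180 m, Z -3610974 m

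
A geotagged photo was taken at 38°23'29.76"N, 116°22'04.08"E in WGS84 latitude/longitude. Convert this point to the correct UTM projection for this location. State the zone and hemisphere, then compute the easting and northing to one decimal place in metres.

Longitude 116.3678° lies in the 6° band [114°, 120°), giving zone 50; latitude is north of the equator, so 50N.
Zone 50 central meridian λ₀ = 6×50 − 183 = 117°; Δλ = -0.6322°.
Transverse Mercator on WGS84 with k₀ = 0.9996 gives E = 444790.725 m, N = 4249454.470 m.

Zone 50N: E 444790.7 m, N 4249454.5 m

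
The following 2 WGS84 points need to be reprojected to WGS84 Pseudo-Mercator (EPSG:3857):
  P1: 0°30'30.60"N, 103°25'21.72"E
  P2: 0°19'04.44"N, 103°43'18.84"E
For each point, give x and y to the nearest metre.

P1: x 11512962 m, y 56607 m; P2: x 11546269 m, y 35389 m

Web Mercator: x = R·λ, y = R·ln tan(π/4+φ/2), R = 6378137 m.
P1 (0.5085°, 103.4227°) → (11512962.300, 56606.704) m.
P2 (0.3179°, 103.7219°) → (11546269.092, 35388.648) m.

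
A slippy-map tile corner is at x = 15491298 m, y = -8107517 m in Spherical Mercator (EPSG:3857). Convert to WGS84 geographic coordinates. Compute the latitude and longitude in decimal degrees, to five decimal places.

R = 6378137 m. λ = x/R = 139.16069764°.
φ = 2·arctan(exp(y/R)) − 90° = 2·arctan(0.28051) − 90° = -58.66120112°.

lat -58.66120°, lon 139.16070°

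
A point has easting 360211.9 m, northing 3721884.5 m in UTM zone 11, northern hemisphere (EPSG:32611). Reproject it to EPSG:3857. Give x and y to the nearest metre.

x -13192150 m, y 3978907 m

Unproject from UTM 11N (λ₀ = -117°) → φ = 33.62759970°, λ = -118.50710001°.
Web Mercator (R = 6378137 m): x = -13192150.028 m, y = 3978906.705 m.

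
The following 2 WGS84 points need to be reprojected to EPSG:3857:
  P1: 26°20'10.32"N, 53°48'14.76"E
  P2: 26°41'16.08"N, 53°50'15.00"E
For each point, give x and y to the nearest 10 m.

P1: x 5989450 m, y 3040780 m; P2: x 5993160 m, y 3084520 m

Web Mercator: x = R·λ, y = R·ln tan(π/4+φ/2), R = 6378137 m.
P1 (26.3362°, 53.8041°) → (5989445.015, 3040780.691) m.
P2 (26.6878°, 53.8375°) → (5993163.086, 3084520.339) m.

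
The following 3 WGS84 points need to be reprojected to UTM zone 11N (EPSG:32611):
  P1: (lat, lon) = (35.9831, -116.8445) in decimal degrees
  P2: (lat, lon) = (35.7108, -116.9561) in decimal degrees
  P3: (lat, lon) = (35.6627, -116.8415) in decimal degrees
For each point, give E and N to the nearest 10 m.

P1: E 514020 m, N 3982090 m; P2: E 503970 m, N 3951870 m; P3: E 514350 m, N 3946550 m

UTM zone 11N: λ₀ = -117°, k₀ = 0.9996.
P1 (35.9831°, -116.8445°) → (514017.840, 3982085.175) m.
P2 (35.7108°, -116.9561°) → (503970.998, 3951873.608) m.
P3 (35.6627°, -116.8415°) → (514345.817, 3946549.574) m.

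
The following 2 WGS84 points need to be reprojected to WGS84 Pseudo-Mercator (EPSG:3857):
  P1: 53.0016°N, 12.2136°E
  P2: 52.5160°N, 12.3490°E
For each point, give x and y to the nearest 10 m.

P1: x 1359610 m, y 6983290 m; P2: x 1374680 m, y 6893970 m

Web Mercator: x = R·λ, y = R·ln tan(π/4+φ/2), R = 6378137 m.
P1 (53.0016°, 12.2136°) → (1359611.733, 6983293.883) m.
P2 (52.5160°, 12.3490°) → (1374684.392, 6893968.053) m.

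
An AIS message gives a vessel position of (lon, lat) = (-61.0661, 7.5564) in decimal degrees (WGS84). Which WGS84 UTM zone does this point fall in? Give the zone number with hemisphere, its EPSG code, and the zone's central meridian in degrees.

Zone 20N (EPSG:32620), central meridian -63°

UTM zone = ⌊(λ + 180)/6⌋ + 1; -61.0661° ∈ [-66°, -60°) → zone 20.
Hemisphere: N (φ ≥ 0).
Central meridian λ₀ = 6×20 − 183 = -63°.
EPSG code: 32620.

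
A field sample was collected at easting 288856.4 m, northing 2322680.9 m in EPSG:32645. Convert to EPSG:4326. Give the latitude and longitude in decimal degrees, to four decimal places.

lat 20.9927°, lon 84.9688°

Zone 45N: λ₀ = 87°, k₀ = 0.9996, false easting 500000 m.
Meridian distance M = (N − FN)/k₀ = 2323610.3 m.
Inverse transverse Mercator on WGS84 gives φ = 20.99269986°, λ = 84.96879970°.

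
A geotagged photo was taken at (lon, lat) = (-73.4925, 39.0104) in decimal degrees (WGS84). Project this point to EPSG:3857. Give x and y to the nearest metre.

x -8181148 m, y 4723161 m

Web Mercator is spherical with R = a = 6378137 m.
x = R·λ = 6378137 × -1.282686101 = -8181147.677 m.
y = R·ln tan(π/4 + φ/2) = 6378137 × 0.740523666 = 4723161.393 m.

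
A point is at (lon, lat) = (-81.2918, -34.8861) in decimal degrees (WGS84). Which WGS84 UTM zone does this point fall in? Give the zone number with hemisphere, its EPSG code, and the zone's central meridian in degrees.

UTM zone = ⌊(λ + 180)/6⌋ + 1; -81.2918° ∈ [-84°, -78°) → zone 17.
Hemisphere: S (φ < 0).
Central meridian λ₀ = 6×17 − 183 = -81°.
EPSG code: 32717.

Zone 17S (EPSG:32717), central meridian -81°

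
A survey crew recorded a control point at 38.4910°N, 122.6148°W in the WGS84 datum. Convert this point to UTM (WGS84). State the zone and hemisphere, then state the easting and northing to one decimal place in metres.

Longitude -122.6148° lies in the 6° band [-126°, -120°), giving zone 10; latitude is north of the equator, so 10N.
Zone 10 central meridian λ₀ = 6×10 − 183 = -123°; Δλ = +0.3852°.
Transverse Mercator on WGS84 with k₀ = 0.9996 gives E = 533592.857 m, N = 4260365.056 m.

Zone 10N: E 533592.9 m, N 4260365.1 m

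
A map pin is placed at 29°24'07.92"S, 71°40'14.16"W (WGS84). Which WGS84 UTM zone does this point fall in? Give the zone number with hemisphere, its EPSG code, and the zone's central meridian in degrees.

Zone 19S (EPSG:32719), central meridian -69°

UTM zone = ⌊(λ + 180)/6⌋ + 1; -71.6706° ∈ [-72°, -66°) → zone 19.
Hemisphere: S (φ < 0).
Central meridian λ₀ = 6×19 − 183 = -69°.
EPSG code: 32719.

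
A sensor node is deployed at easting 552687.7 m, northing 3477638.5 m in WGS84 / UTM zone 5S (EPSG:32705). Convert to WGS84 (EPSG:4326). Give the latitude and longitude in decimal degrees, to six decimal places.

lat -58.837900°, lon -152.087200°

Zone 5S: λ₀ = -153°, k₀ = 0.9996, false easting 500000 m, false northing 10000000 m.
Meridian distance M = (N − FN)/k₀ = -6524971.5 m.
Inverse transverse Mercator on WGS84 gives φ = -58.83790032°, λ = -152.08720013°.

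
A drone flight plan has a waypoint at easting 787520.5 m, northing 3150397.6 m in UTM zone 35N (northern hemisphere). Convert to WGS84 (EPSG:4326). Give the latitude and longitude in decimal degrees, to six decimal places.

Zone 35N: λ₀ = 27°, k₀ = 0.9996, false easting 500000 m.
Meridian distance M = (N − FN)/k₀ = 3151658.3 m.
Inverse transverse Mercator on WGS84 gives φ = 28.44849966°, λ = 29.93579997°.

lat 28.448500°, lon 29.935800°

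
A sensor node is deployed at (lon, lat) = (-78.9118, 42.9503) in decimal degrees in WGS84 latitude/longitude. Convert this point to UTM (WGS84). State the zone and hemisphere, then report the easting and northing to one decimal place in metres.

Longitude -78.9118° lies in the 6° band [-84°, -78°), giving zone 17; latitude is north of the equator, so 17N.
Zone 17 central meridian λ₀ = 6×17 − 183 = -81°; Δλ = +2.0882°.
Transverse Mercator on WGS84 with k₀ = 0.9996 gives E = 670345.620 m, N = 4757411.301 m.

Zone 17N: E 670345.6 m, N 4757411.3 m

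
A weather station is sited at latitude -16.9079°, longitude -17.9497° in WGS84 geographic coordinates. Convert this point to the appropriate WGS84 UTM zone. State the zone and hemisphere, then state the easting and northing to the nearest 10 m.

Zone 28S: E 185760 m, N 8128280 m

Longitude -17.9497° lies in the 6° band [-18°, -12°), giving zone 28; latitude is south of the equator, so 28S.
Zone 28 central meridian λ₀ = 6×28 − 183 = -15°; Δλ = -2.9497°.
Transverse Mercator on WGS84 with k₀ = 0.9996 gives E = 185755.310 m, N = 8128279.439 m.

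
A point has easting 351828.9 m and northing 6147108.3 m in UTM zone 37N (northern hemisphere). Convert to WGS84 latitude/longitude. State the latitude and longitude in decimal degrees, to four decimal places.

Zone 37N: λ₀ = 39°, k₀ = 0.9996, false easting 500000 m.
Meridian distance M = (N − FN)/k₀ = 6149568.1 m.
Inverse transverse Mercator on WGS84 gives φ = 55.44769985°, λ = 36.65730058°.

lat 55.4477°, lon 36.6573°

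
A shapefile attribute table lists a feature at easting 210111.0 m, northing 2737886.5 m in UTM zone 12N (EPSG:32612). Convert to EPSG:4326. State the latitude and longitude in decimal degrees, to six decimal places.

lat 24.728200°, lon -113.865700°

Zone 12N: λ₀ = -111°, k₀ = 0.9996, false easting 500000 m.
Meridian distance M = (N − FN)/k₀ = 2738982.1 m.
Inverse transverse Mercator on WGS84 gives φ = 24.72819958°, λ = -113.86570023°.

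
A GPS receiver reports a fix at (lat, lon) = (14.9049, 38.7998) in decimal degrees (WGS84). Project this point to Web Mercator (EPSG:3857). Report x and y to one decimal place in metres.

Web Mercator is spherical with R = a = 6378137 m.
x = R·λ = 6378137 × 0.677184259 = 4319173.979 m.
y = R·ln tan(π/4 + φ/2) = 6378137 × 0.263124269 = 1678242.637 m.

x 4319174.0 m, y 1678242.6 m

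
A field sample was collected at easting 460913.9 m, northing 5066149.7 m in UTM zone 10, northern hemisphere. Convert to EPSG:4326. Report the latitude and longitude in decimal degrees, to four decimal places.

lat 45.7478°, lon -123.5025°

Zone 10N: λ₀ = -123°, k₀ = 0.9996, false easting 500000 m.
Meridian distance M = (N − FN)/k₀ = 5068177.0 m.
Inverse transverse Mercator on WGS84 gives φ = 45.74779970°, λ = -123.50249967°.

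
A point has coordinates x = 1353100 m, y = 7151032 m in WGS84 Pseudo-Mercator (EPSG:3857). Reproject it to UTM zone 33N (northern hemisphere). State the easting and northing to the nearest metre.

Web Mercator inverse (R = 6378137 m) → φ = 53.89889805°, λ = 12.15510411°.
UTM 33N forward: E = 313090.254 m, N = 5976023.676 m.

E 313090 m, N 5976024 m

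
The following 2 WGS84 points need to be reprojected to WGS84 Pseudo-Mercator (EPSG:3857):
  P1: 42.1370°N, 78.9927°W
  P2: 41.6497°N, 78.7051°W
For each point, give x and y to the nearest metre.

Web Mercator: x = R·λ, y = R·ln tan(π/4+φ/2), R = 6378137 m.
P1 (42.1370°, -78.9927°) → (-8793427.140, 5181523.522) m.
P2 (41.6497°, -78.7051°) → (-8761411.655, 5108649.782) m.

P1: x -8793427 m, y 5181524 m; P2: x -8761412 m, y 5108650 m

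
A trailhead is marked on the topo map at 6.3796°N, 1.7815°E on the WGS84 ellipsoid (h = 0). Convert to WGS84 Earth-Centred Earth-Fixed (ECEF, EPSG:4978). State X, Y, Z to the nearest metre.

X 6335839 m, Y 197064 m, Z 703992 m

WGS84: a = 6378137 m, e² = 0.006694380; N(φ) = a/√(1−e²sin²φ) = 6378400.601 m.
X = (N+h)·cosφ·cosλ = 6335838.732 m; Y = (N+h)·cosφ·sinλ = 197064.001 m; Z = (N(1−e²)+h)·sinφ = 703992.049 m.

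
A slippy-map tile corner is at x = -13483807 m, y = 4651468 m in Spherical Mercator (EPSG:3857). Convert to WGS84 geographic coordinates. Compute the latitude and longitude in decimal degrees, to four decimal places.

R = 6378137 m. λ = x/R = -121.12709916°.
φ = 2·arctan(exp(y/R)) − 90° = 2·arctan(2.07359) − 90° = 38.50819800°.

lat 38.5082°, lon -121.1271°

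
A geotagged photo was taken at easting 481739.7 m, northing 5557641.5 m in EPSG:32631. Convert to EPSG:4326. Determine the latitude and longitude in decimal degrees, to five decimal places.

lat 50.17070°, lon 2.74430°

Zone 31N: λ₀ = 3°, k₀ = 0.9996, false easting 500000 m.
Meridian distance M = (N − FN)/k₀ = 5559865.4 m.
Inverse transverse Mercator on WGS84 gives φ = 50.17070017°, λ = 2.74429992°.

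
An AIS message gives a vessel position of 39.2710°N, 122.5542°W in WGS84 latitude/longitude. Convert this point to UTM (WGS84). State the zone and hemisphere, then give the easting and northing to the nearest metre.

Zone 10N: E 538455 m, N 4346945 m

Longitude -122.5542° lies in the 6° band [-126°, -120°), giving zone 10; latitude is north of the equator, so 10N.
Zone 10 central meridian λ₀ = 6×10 − 183 = -123°; Δλ = +0.4458°.
Transverse Mercator on WGS84 with k₀ = 0.9996 gives E = 538454.994 m, N = 4346945.144 m.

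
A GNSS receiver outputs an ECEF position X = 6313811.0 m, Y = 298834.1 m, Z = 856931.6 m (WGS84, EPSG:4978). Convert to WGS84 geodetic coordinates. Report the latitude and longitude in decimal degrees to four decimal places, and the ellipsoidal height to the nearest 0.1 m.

λ = atan2(Y, X) = 2.70979993°; p = √(X²+Y²) = 6320879.0 m.
Bowring's method on WGS84 (a = 6378137 m, b = 6356752.314 m) gives φ = 7.77200016°, h = 953.156 m.

lat 7.7720°, lon 2.7098°, h 953.2 m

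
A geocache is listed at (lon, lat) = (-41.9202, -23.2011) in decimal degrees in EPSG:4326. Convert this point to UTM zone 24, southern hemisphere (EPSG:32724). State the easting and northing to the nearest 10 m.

Zone 24 central meridian λ₀ = 6×24 − 183 = -39°; Δλ = -2.9202°.
Transverse Mercator on WGS84 with k₀ = 0.9996 gives E = 201088.755 m, N = 7431215.555 m.

E 201090 m, N 7431220 m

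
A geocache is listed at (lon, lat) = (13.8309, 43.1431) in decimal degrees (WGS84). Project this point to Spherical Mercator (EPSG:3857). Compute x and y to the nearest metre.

Web Mercator is spherical with R = a = 6378137 m.
x = R·λ = 6378137 × 0.241394744 = 1539648.745 m.
y = R·ln tan(π/4 + φ/2) = 6378137 × 0.836259640 = 5333778.553 m.

x 1539649 m, y 5333779 m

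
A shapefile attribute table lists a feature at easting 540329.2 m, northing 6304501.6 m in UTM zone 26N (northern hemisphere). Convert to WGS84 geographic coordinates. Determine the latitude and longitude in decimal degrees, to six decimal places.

Zone 26N: λ₀ = -27°, k₀ = 0.9996, false easting 500000 m.
Meridian distance M = (N − FN)/k₀ = 6307024.4 m.
Inverse transverse Mercator on WGS84 gives φ = 56.88250024°, λ = -26.33820002°.

lat 56.882500°, lon -26.338200°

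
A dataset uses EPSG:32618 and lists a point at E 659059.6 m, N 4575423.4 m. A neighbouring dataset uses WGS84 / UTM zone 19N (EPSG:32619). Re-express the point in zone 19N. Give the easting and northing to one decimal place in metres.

E 156815.6 m, N 4581794.9 m

UTM 18N → geographic: φ = 41.31460043°, λ = -73.09970015°.
UTM 19N (λ₀ = -69°) forward: E = 156815.590 m, N = 4581794.909 m.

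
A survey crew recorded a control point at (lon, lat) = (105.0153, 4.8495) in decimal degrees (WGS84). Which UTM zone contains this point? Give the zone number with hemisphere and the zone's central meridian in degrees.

Zone 48N, central meridian 105°

UTM zone = ⌊(λ + 180)/6⌋ + 1; 105.0153° ∈ [102°, 108°) → zone 48.
Hemisphere: N (φ ≥ 0).
Central meridian λ₀ = 6×48 − 183 = 105°.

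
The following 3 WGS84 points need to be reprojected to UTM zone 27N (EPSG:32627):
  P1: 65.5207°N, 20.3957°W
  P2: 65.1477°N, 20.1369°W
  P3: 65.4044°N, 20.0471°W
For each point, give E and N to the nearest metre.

P1: E 527941 m, N 7266622 m; P2: E 540475 m, N 7225192 m; P3: E 544254 m, N 7253860 m

UTM zone 27N: λ₀ = -21°, k₀ = 0.9996.
P1 (65.5207°, -20.3957°) → (527940.533, 7266621.693) m.
P2 (65.1477°, -20.1369°) → (540475.054, 7225192.250) m.
P3 (65.4044°, -20.0471°) → (544253.784, 7253860.003) m.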